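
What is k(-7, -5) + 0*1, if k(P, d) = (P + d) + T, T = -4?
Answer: -16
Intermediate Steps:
k(P, d) = -4 + P + d (k(P, d) = (P + d) - 4 = -4 + P + d)
k(-7, -5) + 0*1 = (-4 - 7 - 5) + 0*1 = -16 + 0 = -16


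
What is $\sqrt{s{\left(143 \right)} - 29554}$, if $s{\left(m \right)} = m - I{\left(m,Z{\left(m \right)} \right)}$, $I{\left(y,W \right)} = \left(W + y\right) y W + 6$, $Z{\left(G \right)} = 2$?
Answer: $i \sqrt{70887} \approx 266.25 i$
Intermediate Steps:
$I{\left(y,W \right)} = 6 + W y \left(W + y\right)$ ($I{\left(y,W \right)} = y \left(W + y\right) W + 6 = W y \left(W + y\right) + 6 = 6 + W y \left(W + y\right)$)
$s{\left(m \right)} = -6 - 3 m - 2 m^{2}$ ($s{\left(m \right)} = m - \left(6 + 2 m^{2} + m 2^{2}\right) = m - \left(6 + 2 m^{2} + m 4\right) = m - \left(6 + 2 m^{2} + 4 m\right) = -6 - 3 m - 2 m^{2}$)
$\sqrt{s{\left(143 \right)} - 29554} = \sqrt{\left(-6 - 429 - 2 \cdot 143^{2}\right) - 29554} = \sqrt{\left(-6 - 429 - 40898\right) - 29554} = \sqrt{-41333 - 29554} = \sqrt{-70887} = i \sqrt{70887}$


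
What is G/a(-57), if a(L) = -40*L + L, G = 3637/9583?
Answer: 3637/21303009 ≈ 0.00017073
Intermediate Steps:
G = 3637/9583 (G = 3637*(1/9583) = 3637/9583 ≈ 0.37953)
a(L) = -39*L
G/a(-57) = 3637/(9583*((-39*(-57)))) = (3637/9583)/2223 = (3637/9583)*(1/2223) = 3637/21303009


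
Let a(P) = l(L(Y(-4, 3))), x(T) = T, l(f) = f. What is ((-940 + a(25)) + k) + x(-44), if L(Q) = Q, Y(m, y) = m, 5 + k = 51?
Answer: -942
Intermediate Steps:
k = 46 (k = -5 + 51 = 46)
a(P) = -4
((-940 + a(25)) + k) + x(-44) = ((-940 - 4) + 46) - 44 = (-944 + 46) - 44 = -898 - 44 = -942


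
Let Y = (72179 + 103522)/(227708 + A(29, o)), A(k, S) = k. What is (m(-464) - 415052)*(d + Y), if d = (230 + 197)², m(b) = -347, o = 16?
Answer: -17248710368044426/227737 ≈ -7.5740e+10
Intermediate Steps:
d = 182329 (d = 427² = 182329)
Y = 175701/227737 (Y = (72179 + 103522)/(227708 + 29) = 175701/227737 ≈ 0.77151)
(m(-464) - 415052)*(d + Y) = (-347 - 415052)*(182329 + 175701/227737) = -415399*41523235174/227737 = -17248710368044426/227737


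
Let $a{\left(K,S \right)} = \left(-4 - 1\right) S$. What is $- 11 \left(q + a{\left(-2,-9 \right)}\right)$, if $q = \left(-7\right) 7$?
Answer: $44$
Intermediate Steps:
$q = -49$
$a{\left(K,S \right)} = - 5 S$
$- 11 \left(q + a{\left(-2,-9 \right)}\right) = - 11 \left(-49 - -45\right) = - 11 \left(-49 + 45\right) = \left(-11\right) \left(-4\right) = 44$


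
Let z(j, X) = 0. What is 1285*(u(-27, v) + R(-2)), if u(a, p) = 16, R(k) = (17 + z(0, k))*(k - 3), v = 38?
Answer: -88665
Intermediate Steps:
R(k) = -51 + 17*k (R(k) = (17 + 0)*(k - 3) = 17*(-3 + k) = -51 + 17*k)
1285*(u(-27, v) + R(-2)) = 1285*(16 + (-51 + 17*(-2))) = 1285*(16 + (-51 - 34)) = 1285*(16 - 85) = 1285*(-69) = -88665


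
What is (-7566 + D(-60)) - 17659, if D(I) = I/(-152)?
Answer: -958535/38 ≈ -25225.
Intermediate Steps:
D(I) = -I/152 (D(I) = I*(-1/152) = -I/152)
(-7566 + D(-60)) - 17659 = (-7566 - 1/152*(-60)) - 17659 = (-7566 + 15/38) - 17659 = -287493/38 - 17659 = -958535/38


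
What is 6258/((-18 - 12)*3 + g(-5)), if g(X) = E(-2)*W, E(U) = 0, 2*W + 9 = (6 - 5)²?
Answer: -1043/15 ≈ -69.533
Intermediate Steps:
W = -4 (W = -9/2 + (6 - 5)²/2 = -9/2 + (½)*1² = -9/2 + (½)*1 = -9/2 + ½ = -4)
g(X) = 0 (g(X) = 0*(-4) = 0)
6258/((-18 - 12)*3 + g(-5)) = 6258/((-18 - 12)*3 + 0) = 6258/(-30*3 + 0) = 6258/(-90 + 0) = 6258/(-90) = 6258*(-1/90) = -1043/15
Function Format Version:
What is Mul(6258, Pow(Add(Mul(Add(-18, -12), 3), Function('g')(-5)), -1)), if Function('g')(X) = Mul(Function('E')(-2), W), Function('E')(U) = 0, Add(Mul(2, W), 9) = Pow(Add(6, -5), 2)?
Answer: Rational(-1043, 15) ≈ -69.533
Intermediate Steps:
W = -4 (W = Add(Rational(-9, 2), Mul(Rational(1, 2), Pow(Add(6, -5), 2))) = Add(Rational(-9, 2), Mul(Rational(1, 2), Pow(1, 2))) = Add(Rational(-9, 2), Mul(Rational(1, 2), 1)) = Add(Rational(-9, 2), Rational(1, 2)) = -4)
Function('g')(X) = 0 (Function('g')(X) = Mul(0, -4) = 0)
Mul(6258, Pow(Add(Mul(Add(-18, -12), 3), Function('g')(-5)), -1)) = Mul(6258, Pow(Add(Mul(Add(-18, -12), 3), 0), -1)) = Mul(6258, Pow(Add(Mul(-30, 3), 0), -1)) = Mul(6258, Pow(Add(-90, 0), -1)) = Mul(6258, Pow(-90, -1)) = Mul(6258, Rational(-1, 90)) = Rational(-1043, 15)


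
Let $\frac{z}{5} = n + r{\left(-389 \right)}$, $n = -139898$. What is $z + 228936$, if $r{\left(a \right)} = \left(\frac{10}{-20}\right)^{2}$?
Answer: $- \frac{1882211}{4} \approx -4.7055 \cdot 10^{5}$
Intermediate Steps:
$r{\left(a \right)} = \frac{1}{4}$ ($r{\left(a \right)} = \left(10 \left(- \frac{1}{20}\right)\right)^{2} = \left(- \frac{1}{2}\right)^{2} = \frac{1}{4}$)
$z = - \frac{2797955}{4}$ ($z = 5 \left(-139898 + \frac{1}{4}\right) = 5 \left(- \frac{559591}{4}\right) = - \frac{2797955}{4} \approx -6.9949 \cdot 10^{5}$)
$z + 228936 = - \frac{2797955}{4} + 228936 = - \frac{1882211}{4}$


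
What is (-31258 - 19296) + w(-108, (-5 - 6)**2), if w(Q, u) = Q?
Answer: -50662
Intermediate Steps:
(-31258 - 19296) + w(-108, (-5 - 6)**2) = (-31258 - 19296) - 108 = -50554 - 108 = -50662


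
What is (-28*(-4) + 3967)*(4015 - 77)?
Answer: 16063102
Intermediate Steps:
(-28*(-4) + 3967)*(4015 - 77) = (112 + 3967)*3938 = 4079*3938 = 16063102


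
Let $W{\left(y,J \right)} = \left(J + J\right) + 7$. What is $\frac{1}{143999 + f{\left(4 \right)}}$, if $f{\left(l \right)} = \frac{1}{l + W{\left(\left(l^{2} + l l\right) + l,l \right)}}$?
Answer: $\frac{19}{2735982} \approx 6.9445 \cdot 10^{-6}$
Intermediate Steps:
$W{\left(y,J \right)} = 7 + 2 J$ ($W{\left(y,J \right)} = 2 J + 7 = 7 + 2 J$)
$f{\left(l \right)} = \frac{1}{7 + 3 l}$ ($f{\left(l \right)} = \frac{1}{l + \left(7 + 2 l\right)} = \frac{1}{7 + 3 l}$)
$\frac{1}{143999 + f{\left(4 \right)}} = \frac{1}{143999 + \frac{1}{7 + 3 \cdot 4}} = \frac{1}{143999 + \frac{1}{7 + 12}} = \frac{1}{143999 + \frac{1}{19}} = \frac{1}{\frac{2735982}{19}} = \frac{19}{2735982}$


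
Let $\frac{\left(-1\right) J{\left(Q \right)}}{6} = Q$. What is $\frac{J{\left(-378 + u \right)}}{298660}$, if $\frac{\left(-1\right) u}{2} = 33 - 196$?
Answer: $\frac{78}{74665} \approx 0.0010447$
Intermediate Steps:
$u = 326$ ($u = - 2 \left(33 - 196\right) = \left(-2\right) \left(-163\right) = 326$)
$J{\left(Q \right)} = - 6 Q$
$\frac{J{\left(-378 + u \right)}}{298660} = \frac{\left(-6\right) \left(-378 + 326\right)}{298660} = \left(-6\right) \left(-52\right) \frac{1}{298660} = 312 \cdot \frac{1}{298660} = \frac{78}{74665}$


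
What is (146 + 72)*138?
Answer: 30084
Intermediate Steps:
(146 + 72)*138 = 218*138 = 30084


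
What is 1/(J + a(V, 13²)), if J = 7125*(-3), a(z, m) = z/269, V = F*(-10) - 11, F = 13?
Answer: -269/5750016 ≈ -4.6782e-5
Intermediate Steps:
V = -141 (V = 13*(-10) - 11 = -130 - 11 = -141)
a(z, m) = z/269 (a(z, m) = z*(1/269) = z/269)
J = -21375
1/(J + a(V, 13²)) = 1/(-21375 + (1/269)*(-141)) = 1/(-21375 - 141/269) = 1/(-5750016/269) = -269/5750016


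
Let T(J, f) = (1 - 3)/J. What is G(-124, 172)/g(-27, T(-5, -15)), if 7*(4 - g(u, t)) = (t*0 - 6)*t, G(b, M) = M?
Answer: 1505/38 ≈ 39.605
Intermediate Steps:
T(J, f) = -2/J
g(u, t) = 4 + 6*t/7 (g(u, t) = 4 - (t*0 - 6)*t/7 = 4 - (0 - 6)*t/7 = 4 - (-6)*t/7 = 4 + 6*t/7)
G(-124, 172)/g(-27, T(-5, -15)) = 172/(4 + 6*(-2/(-5))/7) = 172/(4 + 6*(-2*(-1/5))/7) = 172/(4 + (6/7)*(2/5)) = 172/(4 + 12/35) = 172/(152/35) = 172*(35/152) = 1505/38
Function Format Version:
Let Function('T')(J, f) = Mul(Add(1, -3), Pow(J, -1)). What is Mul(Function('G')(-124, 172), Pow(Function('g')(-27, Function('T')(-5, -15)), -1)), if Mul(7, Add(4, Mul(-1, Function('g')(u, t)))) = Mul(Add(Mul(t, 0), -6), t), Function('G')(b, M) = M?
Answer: Rational(1505, 38) ≈ 39.605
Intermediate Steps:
Function('T')(J, f) = Mul(-2, Pow(J, -1))
Function('g')(u, t) = Add(4, Mul(Rational(6, 7), t)) (Function('g')(u, t) = Add(4, Mul(Rational(-1, 7), Mul(Add(Mul(t, 0), -6), t))) = Add(4, Mul(Rational(-1, 7), Mul(Add(0, -6), t))) = Add(4, Mul(Rational(-1, 7), Mul(-6, t))) = Add(4, Mul(Rational(6, 7), t)))
Mul(Function('G')(-124, 172), Pow(Function('g')(-27, Function('T')(-5, -15)), -1)) = Mul(172, Pow(Add(4, Mul(Rational(6, 7), Mul(-2, Pow(-5, -1)))), -1)) = Mul(172, Pow(Add(4, Mul(Rational(6, 7), Mul(-2, Rational(-1, 5)))), -1)) = Mul(172, Pow(Add(4, Mul(Rational(6, 7), Rational(2, 5))), -1)) = Mul(172, Pow(Add(4, Rational(12, 35)), -1)) = Mul(172, Pow(Rational(152, 35), -1)) = Mul(172, Rational(35, 152)) = Rational(1505, 38)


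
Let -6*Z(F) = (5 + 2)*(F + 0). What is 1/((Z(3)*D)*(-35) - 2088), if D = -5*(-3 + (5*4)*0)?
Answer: -2/501 ≈ -0.0039920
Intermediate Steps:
Z(F) = -7*F/6 (Z(F) = -(5 + 2)*(F + 0)/6 = -7*F/6)
D = 15 (D = -5*(-3 + 20*0) = -5*(-3 + 0) = -5*(-3) = 15)
1/((Z(3)*D)*(-35) - 2088) = 1/((-7/6*3*15)*(-35) - 2088) = 1/(-7/2*15*(-35) - 2088) = 1/(-105/2*(-35) - 2088) = 1/(3675/2 - 2088) = 1/(-501/2) = -2/501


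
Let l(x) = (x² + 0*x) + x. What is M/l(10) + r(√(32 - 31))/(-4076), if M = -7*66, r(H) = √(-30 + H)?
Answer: -21/5 - I*√29/4076 ≈ -4.2 - 0.0013212*I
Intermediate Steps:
M = -462
l(x) = x + x² (l(x) = (x² + 0) + x = x² + x = x + x²)
M/l(10) + r(√(32 - 31))/(-4076) = -462*1/(10*(1 + 10)) + √(-30 + √(32 - 31))/(-4076) = -462/(10*11) + √(-30 + √1)*(-1/4076) = -462/110 + √(-30 + 1)*(-1/4076) = -462*1/110 + √(-29)*(-1/4076) = -21/5 + (I*√29)*(-1/4076) = -21/5 - I*√29/4076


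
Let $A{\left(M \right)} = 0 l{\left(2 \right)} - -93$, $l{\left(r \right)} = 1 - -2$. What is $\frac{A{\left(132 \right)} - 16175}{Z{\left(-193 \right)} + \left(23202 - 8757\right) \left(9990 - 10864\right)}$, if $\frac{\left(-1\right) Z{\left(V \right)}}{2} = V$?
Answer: $\frac{8041}{6312272} \approx 0.0012739$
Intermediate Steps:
$l{\left(r \right)} = 3$ ($l{\left(r \right)} = 1 + 2 = 3$)
$Z{\left(V \right)} = - 2 V$
$A{\left(M \right)} = 93$ ($A{\left(M \right)} = 0 \cdot 3 - -93 = 0 + 93 = 93$)
$\frac{A{\left(132 \right)} - 16175}{Z{\left(-193 \right)} + \left(23202 - 8757\right) \left(9990 - 10864\right)} = \frac{93 - 16175}{\left(-2\right) \left(-193\right) + \left(23202 - 8757\right) \left(9990 - 10864\right)} = - \frac{16082}{386 + 14445 \left(-874\right)} = - \frac{16082}{386 - 12624930} = - \frac{16082}{-12624544} = \left(-16082\right) \left(- \frac{1}{12624544}\right) = \frac{8041}{6312272}$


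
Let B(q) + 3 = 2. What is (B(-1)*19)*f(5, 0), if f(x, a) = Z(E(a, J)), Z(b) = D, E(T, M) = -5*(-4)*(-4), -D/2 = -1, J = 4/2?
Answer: -38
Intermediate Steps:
B(q) = -1 (B(q) = -3 + 2 = -1)
J = 2 (J = 4*(½) = 2)
D = 2 (D = -2*(-1) = 2)
E(T, M) = -80 (E(T, M) = 20*(-4) = -80)
Z(b) = 2
f(x, a) = 2
(B(-1)*19)*f(5, 0) = -1*19*2 = -19*2 = -38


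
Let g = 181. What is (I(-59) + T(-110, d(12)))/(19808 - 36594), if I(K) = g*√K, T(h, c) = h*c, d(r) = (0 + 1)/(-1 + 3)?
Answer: 5/1526 - 181*I*√59/16786 ≈ 0.0032765 - 0.082824*I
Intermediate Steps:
d(r) = ½ (d(r) = 1/2 = 1*(½) = ½)
T(h, c) = c*h
I(K) = 181*√K
(I(-59) + T(-110, d(12)))/(19808 - 36594) = (181*√(-59) + (½)*(-110))/(19808 - 36594) = (181*(I*√59) - 55)/(-16786) = (181*I*√59 - 55)*(-1/16786) = (-55 + 181*I*√59)*(-1/16786) = 5/1526 - 181*I*√59/16786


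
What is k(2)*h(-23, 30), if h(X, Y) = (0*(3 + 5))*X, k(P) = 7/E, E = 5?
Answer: 0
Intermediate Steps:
k(P) = 7/5
h(X, Y) = 0 (h(X, Y) = (0*8)*X = 0*X = 0)
k(2)*h(-23, 30) = (7/5)*0 = 0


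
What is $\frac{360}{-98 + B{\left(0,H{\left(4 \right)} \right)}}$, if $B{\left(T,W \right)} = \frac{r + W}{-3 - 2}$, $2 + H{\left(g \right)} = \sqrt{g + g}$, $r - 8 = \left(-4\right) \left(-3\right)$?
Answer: $- \frac{114300}{32257} + \frac{450 \sqrt{2}}{32257} \approx -3.5237$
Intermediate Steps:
$r = 20$ ($r = 8 - -12 = 8 + 12 = 20$)
$H{\left(g \right)} = -2 + \sqrt{2} \sqrt{g}$ ($H{\left(g \right)} = -2 + \sqrt{g + g} = -2 + \sqrt{2 g} = -2 + \sqrt{2} \sqrt{g}$)
$B{\left(T,W \right)} = -4 - \frac{W}{5}$ ($B{\left(T,W \right)} = \frac{20 + W}{-3 - 2} = \frac{20 + W}{-5} = \left(20 + W\right) \left(- \frac{1}{5}\right) = -4 - \frac{W}{5}$)
$\frac{360}{-98 + B{\left(0,H{\left(4 \right)} \right)}} = \frac{360}{-98 - \left(4 + \frac{-2 + \sqrt{2} \sqrt{4}}{5}\right)} = \frac{360}{-98 - \left(4 + \frac{-2 + \sqrt{2} \cdot 2}{5}\right)} = \frac{360}{-98 - \left(4 + \frac{-2 + 2 \sqrt{2}}{5}\right)} = \frac{360}{-98 - \left(\frac{18}{5} + \frac{2 \sqrt{2}}{5}\right)} = \frac{360}{- \frac{508}{5} - \frac{2 \sqrt{2}}{5}}$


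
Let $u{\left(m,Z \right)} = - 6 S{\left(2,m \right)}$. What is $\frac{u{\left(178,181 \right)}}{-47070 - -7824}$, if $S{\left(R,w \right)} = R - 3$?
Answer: $- \frac{1}{6541} \approx -0.00015288$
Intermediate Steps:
$S{\left(R,w \right)} = -3 + R$
$u{\left(m,Z \right)} = 6$ ($u{\left(m,Z \right)} = - 6 \left(-3 + 2\right) = \left(-6\right) \left(-1\right) = 6$)
$\frac{u{\left(178,181 \right)}}{-47070 - -7824} = \frac{6}{-47070 - -7824} = \frac{6}{-47070 + 7824} = \frac{6}{-39246} = 6 \left(- \frac{1}{39246}\right) = - \frac{1}{6541}$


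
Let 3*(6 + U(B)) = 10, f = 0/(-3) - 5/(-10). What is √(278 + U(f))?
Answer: √2478/3 ≈ 16.593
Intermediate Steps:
f = ½ (f = 0*(-⅓) - 5*(-⅒) = 0 + ½ = ½ ≈ 0.50000)
U(B) = -8/3 (U(B) = -6 + (⅓)*10 = -6 + 10/3 = -8/3)
√(278 + U(f)) = √(278 - 8/3) = √(826/3) = √2478/3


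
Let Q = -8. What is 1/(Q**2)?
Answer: 1/64 ≈ 0.015625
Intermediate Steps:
1/(Q**2) = 1/((-8)**2) = 1/64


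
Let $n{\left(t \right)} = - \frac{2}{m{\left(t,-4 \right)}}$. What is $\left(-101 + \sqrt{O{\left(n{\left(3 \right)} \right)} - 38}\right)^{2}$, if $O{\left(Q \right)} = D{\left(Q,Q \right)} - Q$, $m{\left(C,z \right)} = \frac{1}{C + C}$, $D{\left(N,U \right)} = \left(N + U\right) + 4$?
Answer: $\left(101 - i \sqrt{46}\right)^{2} \approx 10155.0 - 1370.0 i$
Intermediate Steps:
$D{\left(N,U \right)} = 4 + N + U$
$m{\left(C,z \right)} = \frac{1}{2 C}$
$n{\left(t \right)} = - 4 t$ ($n{\left(t \right)} = - \frac{2}{\frac{1}{2} \frac{1}{t}} = - 2 \cdot 2 t = - 4 t$)
$O{\left(Q \right)} = 4 + Q$ ($O{\left(Q \right)} = \left(4 + Q + Q\right) - Q = \left(4 + 2 Q\right) - Q = 4 + Q$)
$\left(-101 + \sqrt{O{\left(n{\left(3 \right)} \right)} - 38}\right)^{2} = \left(-101 + \sqrt{\left(4 - 12\right) - 38}\right)^{2} = \left(-101 + \sqrt{-8 - 38}\right)^{2} = \left(-101 + \sqrt{-46}\right)^{2} = \left(-101 + i \sqrt{46}\right)^{2}$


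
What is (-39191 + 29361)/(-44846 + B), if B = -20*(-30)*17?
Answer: 4915/17323 ≈ 0.28373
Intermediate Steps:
B = 10200 (B = 600*17 = 10200)
(-39191 + 29361)/(-44846 + B) = (-39191 + 29361)/(-44846 + 10200) = -9830/(-34646) = -9830*(-1/34646) = 4915/17323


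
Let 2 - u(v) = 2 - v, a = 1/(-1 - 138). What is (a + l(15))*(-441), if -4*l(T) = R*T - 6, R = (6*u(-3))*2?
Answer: -16733745/278 ≈ -60193.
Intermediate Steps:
a = -1/139 (a = 1/(-139) = -1/139 ≈ -0.0071942)
u(v) = v (u(v) = 2 - (2 - v) = 2 + (-2 + v) = v)
R = -36 (R = (6*(-3))*2 = -18*2 = -36)
l(T) = 3/2 + 9*T (l(T) = -(-36*T - 6)/4 = -(-6 - 36*T)/4 = 3/2 + 9*T)
(a + l(15))*(-441) = (-1/139 + (3/2 + 9*15))*(-441) = (-1/139 + (3/2 + 135))*(-441) = (-1/139 + 273/2)*(-441) = (37945/278)*(-441) = -16733745/278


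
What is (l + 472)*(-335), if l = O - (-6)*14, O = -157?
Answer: -133665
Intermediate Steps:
l = -73 (l = -157 - (-6)*14 = -157 - 1*(-84) = -157 + 84 = -73)
(l + 472)*(-335) = (-73 + 472)*(-335) = 399*(-335) = -133665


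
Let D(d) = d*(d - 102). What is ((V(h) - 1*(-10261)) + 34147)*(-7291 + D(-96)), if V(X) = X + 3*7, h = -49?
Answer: 520000460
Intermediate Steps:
V(X) = 21 + X (V(X) = X + 21 = 21 + X)
D(d) = d*(-102 + d)
((V(h) - 1*(-10261)) + 34147)*(-7291 + D(-96)) = (((21 - 49) - 1*(-10261)) + 34147)*(-7291 - 96*(-102 - 96)) = ((-28 + 10261) + 34147)*(-7291 - 96*(-198)) = (10233 + 34147)*(-7291 + 19008) = 44380*11717 = 520000460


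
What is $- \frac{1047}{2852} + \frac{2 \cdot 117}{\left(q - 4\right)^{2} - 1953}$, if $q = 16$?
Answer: $- \frac{284599}{573252} \approx -0.49646$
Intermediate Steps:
$- \frac{1047}{2852} + \frac{2 \cdot 117}{\left(q - 4\right)^{2} - 1953} = - \frac{1047}{2852} + \frac{2 \cdot 117}{\left(16 - 4\right)^{2} - 1953} = \left(-1047\right) \frac{1}{2852} + \frac{234}{12^{2} - 1953} = - \frac{1047}{2852} + \frac{234}{144 - 1953} = - \frac{1047}{2852} + \frac{234}{-1809} = - \frac{1047}{2852} + 234 \left(- \frac{1}{1809}\right) = - \frac{1047}{2852} - \frac{26}{201} = - \frac{284599}{573252}$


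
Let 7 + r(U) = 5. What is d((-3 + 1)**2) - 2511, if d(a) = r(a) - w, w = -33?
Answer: -2480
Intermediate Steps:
r(U) = -2 (r(U) = -7 + 5 = -2)
d(a) = 31 (d(a) = -2 - 1*(-33) = -2 + 33 = 31)
d((-3 + 1)**2) - 2511 = 31 - 2511 = -2480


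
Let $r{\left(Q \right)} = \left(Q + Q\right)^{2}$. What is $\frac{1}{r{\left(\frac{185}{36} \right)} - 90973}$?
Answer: $- \frac{324}{29441027} \approx -1.1005 \cdot 10^{-5}$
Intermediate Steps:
$r{\left(Q \right)} = 4 Q^{2}$ ($r{\left(Q \right)} = \left(2 Q\right)^{2} = 4 Q^{2}$)
$\frac{1}{r{\left(\frac{185}{36} \right)} - 90973} = \frac{1}{4 \left(\frac{185}{36}\right)^{2} - 90973} = \frac{1}{4 \cdot \frac{34225}{1296} - 90973} = \frac{1}{\frac{34225}{324} - 90973} = \frac{1}{- \frac{29441027}{324}} = - \frac{324}{29441027}$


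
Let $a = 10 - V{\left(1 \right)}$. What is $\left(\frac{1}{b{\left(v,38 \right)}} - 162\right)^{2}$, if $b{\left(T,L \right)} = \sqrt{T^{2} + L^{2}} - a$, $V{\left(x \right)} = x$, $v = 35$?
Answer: $\frac{87884024839}{3348872} - \frac{419247 \sqrt{2669}}{3348872} \approx 26236.0$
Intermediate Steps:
$a = 9$ ($a = 10 - 1 = 9$)
$b{\left(T,L \right)} = -9 + \sqrt{L^{2} + T^{2}}$ ($b{\left(T,L \right)} = \sqrt{T^{2} + L^{2}} - 9 = \sqrt{L^{2} + T^{2}} - 9 = -9 + \sqrt{L^{2} + T^{2}}$)
$\left(\frac{1}{b{\left(v,38 \right)}} - 162\right)^{2} = \left(\frac{1}{-9 + \sqrt{38^{2} + 35^{2}}} - 162\right)^{2} = \left(\frac{1}{-9 + \sqrt{1444 + 1225}} - 162\right)^{2} = \left(\frac{1}{-9 + \sqrt{2669}} - 162\right)^{2} = \left(-162 + \frac{1}{-9 + \sqrt{2669}}\right)^{2}$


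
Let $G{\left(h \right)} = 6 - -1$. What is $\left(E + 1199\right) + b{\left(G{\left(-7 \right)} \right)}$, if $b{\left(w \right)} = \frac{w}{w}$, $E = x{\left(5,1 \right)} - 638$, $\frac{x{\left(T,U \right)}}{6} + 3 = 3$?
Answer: $562$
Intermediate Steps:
$G{\left(h \right)} = 7$ ($G{\left(h \right)} = 6 + 1 = 7$)
$x{\left(T,U \right)} = 0$ ($x{\left(T,U \right)} = -18 + 6 \cdot 3 = -18 + 18 = 0$)
$E = -638$ ($E = 0 - 638 = -638$)
$b{\left(w \right)} = 1$
$\left(E + 1199\right) + b{\left(G{\left(-7 \right)} \right)} = \left(-638 + 1199\right) + 1 = 561 + 1 = 562$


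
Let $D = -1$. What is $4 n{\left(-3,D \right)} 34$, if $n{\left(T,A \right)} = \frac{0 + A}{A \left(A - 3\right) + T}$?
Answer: $-136$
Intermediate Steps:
$n{\left(T,A \right)} = \frac{A}{T + A \left(-3 + A\right)}$ ($n{\left(T,A \right)} = \frac{A}{A \left(-3 + A\right) + T} = \frac{A}{T + A \left(-3 + A\right)}$)
$4 n{\left(-3,D \right)} 34 = 4 \left(- \frac{1}{-3 + \left(-1\right)^{2} - -3}\right) 34 = 4 \left(- \frac{1}{-3 + 1 + 3}\right) 34 = 4 \left(- 1^{-1}\right) 34 = 4 \left(\left(-1\right) 1\right) 34 = 4 \left(-1\right) 34 = \left(-4\right) 34 = -136$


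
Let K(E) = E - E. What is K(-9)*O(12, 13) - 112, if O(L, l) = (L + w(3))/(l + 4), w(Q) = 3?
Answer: -112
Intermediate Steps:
K(E) = 0
O(L, l) = (3 + L)/(4 + l) (O(L, l) = (L + 3)/(l + 4) = (3 + L)/(4 + l))
K(-9)*O(12, 13) - 112 = 0*((3 + 12)/(4 + 13)) - 112 = 0*(15/17) - 112 = 0 - 112 = -112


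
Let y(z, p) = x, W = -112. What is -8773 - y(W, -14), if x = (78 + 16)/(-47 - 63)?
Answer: -482468/55 ≈ -8772.1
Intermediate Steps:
x = -47/55 (x = 94/(-110) = 94*(-1/110) = -47/55 ≈ -0.85455)
y(z, p) = -47/55
-8773 - y(W, -14) = -8773 - 1*(-47/55) = -8773 + 47/55 = -482468/55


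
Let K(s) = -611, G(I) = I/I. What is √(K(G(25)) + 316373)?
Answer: √315762 ≈ 561.93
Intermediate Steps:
G(I) = 1
√(K(G(25)) + 316373) = √(-611 + 316373) = √315762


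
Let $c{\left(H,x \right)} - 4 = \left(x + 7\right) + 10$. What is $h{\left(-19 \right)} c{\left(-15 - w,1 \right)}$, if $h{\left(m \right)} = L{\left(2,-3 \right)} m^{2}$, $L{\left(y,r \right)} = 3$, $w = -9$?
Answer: $23826$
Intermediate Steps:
$c{\left(H,x \right)} = 21 + x$ ($c{\left(H,x \right)} = 4 + \left(\left(x + 7\right) + 10\right) = 4 + \left(\left(7 + x\right) + 10\right) = 4 + \left(17 + x\right) = 21 + x$)
$h{\left(m \right)} = 3 m^{2}$
$h{\left(-19 \right)} c{\left(-15 - w,1 \right)} = 3 \left(-19\right)^{2} \left(21 + 1\right) = 3 \cdot 361 \cdot 22 = 1083 \cdot 22 = 23826$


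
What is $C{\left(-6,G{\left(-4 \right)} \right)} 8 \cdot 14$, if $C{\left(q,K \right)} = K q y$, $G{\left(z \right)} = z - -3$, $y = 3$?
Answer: $2016$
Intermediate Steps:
$G{\left(z \right)} = 3 + z$ ($G{\left(z \right)} = z + 3 = 3 + z$)
$C{\left(q,K \right)} = 3 K q$ ($C{\left(q,K \right)} = K q 3 = 3 K q$)
$C{\left(-6,G{\left(-4 \right)} \right)} 8 \cdot 14 = 3 \left(3 - 4\right) \left(-6\right) 8 \cdot 14 = 3 \left(-1\right) \left(-6\right) 8 \cdot 14 = 18 \cdot 8 \cdot 14 = 144 \cdot 14 = 2016$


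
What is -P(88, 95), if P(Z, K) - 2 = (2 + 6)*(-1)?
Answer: 6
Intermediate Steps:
P(Z, K) = -6 (P(Z, K) = 2 + (2 + 6)*(-1) = 2 + 8*(-1) = 2 - 8 = -6)
-P(88, 95) = -1*(-6) = 6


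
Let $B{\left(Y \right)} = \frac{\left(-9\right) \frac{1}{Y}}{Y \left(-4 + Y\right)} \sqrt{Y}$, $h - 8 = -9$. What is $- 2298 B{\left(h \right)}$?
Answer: $- \frac{20682 i}{5} \approx - 4136.4 i$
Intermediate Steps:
$h = -1$ ($h = 8 - 9 = -1$)
$B{\left(Y \right)} = - \frac{9}{Y^{\frac{3}{2}} \left(-4 + Y\right)}$ ($B{\left(Y \right)} = - \frac{9}{Y} \frac{1}{Y \left(-4 + Y\right)} \sqrt{Y} = - \frac{9}{Y^{2} \left(-4 + Y\right)} \sqrt{Y} = - \frac{9}{Y^{\frac{3}{2}} \left(-4 + Y\right)}$)
$- 2298 B{\left(h \right)} = - 2298 \left(- \frac{9}{- i \left(-4 - 1\right)}\right) = - 2298 \left(- \frac{9 i}{-5}\right) = - 2298 \left(\left(-9\right) i \left(- \frac{1}{5}\right)\right) = - 2298 \frac{9 i}{5} = - \frac{20682 i}{5}$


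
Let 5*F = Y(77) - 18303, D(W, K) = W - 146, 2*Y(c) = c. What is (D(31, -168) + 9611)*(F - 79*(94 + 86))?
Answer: -848605292/5 ≈ -1.6972e+8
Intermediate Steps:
Y(c) = c/2
D(W, K) = -146 + W
F = -36529/10 (F = ((½)*77 - 18303)/5 = (77/2 - 18303)/5 = (⅕)*(-36529/2) = -36529/10 ≈ -3652.9)
(D(31, -168) + 9611)*(F - 79*(94 + 86)) = ((-146 + 31) + 9611)*(-36529/10 - 79*(94 + 86)) = (-115 + 9611)*(-36529/10 - 79*180) = 9496*(-36529/10 - 14220) = 9496*(-178729/10) = -848605292/5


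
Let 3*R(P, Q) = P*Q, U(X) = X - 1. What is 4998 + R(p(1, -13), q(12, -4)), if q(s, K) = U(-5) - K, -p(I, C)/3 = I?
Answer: 5000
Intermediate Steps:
U(X) = -1 + X
p(I, C) = -3*I
q(s, K) = -6 - K (q(s, K) = (-1 - 5) - K = -6 - K)
R(P, Q) = P*Q/3 (R(P, Q) = (P*Q)/3 = P*Q/3)
4998 + R(p(1, -13), q(12, -4)) = 4998 + (-3*1)*(-6 - 1*(-4))/3 = 4998 + (⅓)*(-3)*(-6 + 4) = 4998 + (⅓)*(-3)*(-2) = 4998 + 2 = 5000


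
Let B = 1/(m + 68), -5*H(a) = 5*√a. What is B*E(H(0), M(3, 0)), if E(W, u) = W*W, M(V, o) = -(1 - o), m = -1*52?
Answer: 0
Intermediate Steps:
H(a) = -√a
m = -52
M(V, o) = -1 + o
E(W, u) = W²
B = 1/16 (B = 1/(-52 + 68) = 1/16 ≈ 0.062500)
B*E(H(0), M(3, 0)) = (-√0)²/16 = (-1*0)²/16 = (1/16)*0² = (1/16)*0 = 0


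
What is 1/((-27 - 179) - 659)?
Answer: -1/865 ≈ -0.0011561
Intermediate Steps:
1/((-27 - 179) - 659) = 1/(-206 - 659) = 1/(-865) = -1/865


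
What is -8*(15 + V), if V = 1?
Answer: -128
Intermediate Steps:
-8*(15 + V) = -8*(15 + 1) = -8*16 = -128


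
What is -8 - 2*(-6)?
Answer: 4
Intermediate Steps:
-8 - 2*(-6) = -8 + 12 = 4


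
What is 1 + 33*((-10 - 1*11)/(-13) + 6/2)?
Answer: 1993/13 ≈ 153.31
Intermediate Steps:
1 + 33*((-10 - 1*11)/(-13) + 6/2) = 1 + 33*((-10 - 11)*(-1/13) + 6*(½)) = 1 + 33*(-21*(-1/13) + 3) = 1 + 33*(21/13 + 3) = 1 + 33*(60/13) = 1 + 1980/13 = 1993/13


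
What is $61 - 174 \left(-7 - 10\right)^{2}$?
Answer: $-50225$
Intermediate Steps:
$61 - 174 \left(-7 - 10\right)^{2} = 61 - 174 \left(-17\right)^{2} = 61 - 50286 = -50225$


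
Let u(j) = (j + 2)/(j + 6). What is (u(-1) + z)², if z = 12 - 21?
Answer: 1936/25 ≈ 77.440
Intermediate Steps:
z = -9
u(j) = (2 + j)/(6 + j)
(u(-1) + z)² = ((2 - 1)/(6 - 1) - 9)² = (1/5 - 9)² = ((⅕)*1 - 9)² = (⅕ - 9)² = (-44/5)² = 1936/25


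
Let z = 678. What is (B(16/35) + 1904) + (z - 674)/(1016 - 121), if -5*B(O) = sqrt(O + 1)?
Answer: 1704084/895 - sqrt(1785)/175 ≈ 1903.8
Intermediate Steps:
B(O) = -sqrt(1 + O)/5 (B(O) = -sqrt(O + 1)/5 = -sqrt(1 + O)/5)
(B(16/35) + 1904) + (z - 674)/(1016 - 121) = (-sqrt(1 + 16/35)/5 + 1904) + (678 - 674)/(1016 - 121) = (-sqrt(1 + 16*(1/35))/5 + 1904) + 4/895 = (-sqrt(1 + 16/35)/5 + 1904) + 4*(1/895) = (-sqrt(1785)/175 + 1904) + 4/895 = (1904 - sqrt(1785)/175) + 4/895 = 1704084/895 - sqrt(1785)/175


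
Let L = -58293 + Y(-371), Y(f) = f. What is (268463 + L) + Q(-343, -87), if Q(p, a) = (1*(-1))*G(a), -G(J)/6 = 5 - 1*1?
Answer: 209823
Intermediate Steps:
G(J) = -24 (G(J) = -6*(5 - 1*1) = -6*(5 - 1) = -6*4 = -24)
Q(p, a) = 24 (Q(p, a) = (1*(-1))*(-24) = -1*(-24) = 24)
L = -58664 (L = -58293 - 371 = -58664)
(268463 + L) + Q(-343, -87) = (268463 - 58664) + 24 = 209799 + 24 = 209823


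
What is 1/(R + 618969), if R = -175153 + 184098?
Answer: 1/627914 ≈ 1.5926e-6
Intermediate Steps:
R = 8945
1/(R + 618969) = 1/(8945 + 618969) = 1/627914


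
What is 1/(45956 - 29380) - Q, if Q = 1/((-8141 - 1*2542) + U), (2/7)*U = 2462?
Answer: 9321/17123008 ≈ 0.00054436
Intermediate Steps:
U = 8617 (U = (7/2)*2462 = 8617)
Q = -1/2066 (Q = 1/((-8141 - 1*2542) + 8617) = 1/((-8141 - 2542) + 8617) = 1/(-10683 + 8617) = 1/(-2066) = -1/2066 ≈ -0.00048403)
1/(45956 - 29380) - Q = 1/(45956 - 29380) - 1*(-1/2066) = 1/16576 + 1/2066 = 9321/17123008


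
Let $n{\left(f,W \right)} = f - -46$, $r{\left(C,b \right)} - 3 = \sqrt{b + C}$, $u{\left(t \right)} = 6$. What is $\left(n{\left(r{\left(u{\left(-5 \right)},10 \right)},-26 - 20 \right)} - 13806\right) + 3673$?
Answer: $-10080$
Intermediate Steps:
$r{\left(C,b \right)} = 3 + \sqrt{C + b}$ ($r{\left(C,b \right)} = 3 + \sqrt{b + C} = 3 + \sqrt{C + b}$)
$n{\left(f,W \right)} = 46 + f$ ($n{\left(f,W \right)} = f + 46 = 46 + f$)
$\left(n{\left(r{\left(u{\left(-5 \right)},10 \right)},-26 - 20 \right)} - 13806\right) + 3673 = \left(\left(46 + \left(3 + \sqrt{6 + 10}\right)\right) - 13806\right) + 3673 = \left(\left(46 + \left(3 + \sqrt{16}\right)\right) - 13806\right) + 3673 = \left(\left(46 + \left(3 + 4\right)\right) - 13806\right) + 3673 = \left(\left(46 + 7\right) - 13806\right) + 3673 = \left(53 - 13806\right) + 3673 = -13753 + 3673 = -10080$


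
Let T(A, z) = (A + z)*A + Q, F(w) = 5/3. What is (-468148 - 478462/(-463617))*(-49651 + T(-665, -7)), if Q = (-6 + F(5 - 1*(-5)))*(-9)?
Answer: -86223401422322872/463617 ≈ -1.8598e+11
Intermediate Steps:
F(w) = 5/3 (F(w) = 5*(⅓) = 5/3)
Q = 39 (Q = (-6 + 5/3)*(-9) = -13/3*(-9) = 39)
T(A, z) = 39 + A*(A + z) (T(A, z) = (A + z)*A + 39 = A*(A + z) + 39 = 39 + A*(A + z))
(-468148 - 478462/(-463617))*(-49651 + T(-665, -7)) = (-468148 - 478462/(-463617))*(-49651 + (39 + (-665)² - 665*(-7))) = (-468148 - 478462*(-1/463617))*(-49651 + (39 + 442225 + 4655)) = (-468148 + 478462/463617)*(-49651 + 446919) = -217040892854/463617*397268 = -86223401422322872/463617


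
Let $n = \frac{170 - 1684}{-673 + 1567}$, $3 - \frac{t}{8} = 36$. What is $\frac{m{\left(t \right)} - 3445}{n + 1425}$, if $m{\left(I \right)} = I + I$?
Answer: $- \frac{1775931}{636218} \approx -2.7914$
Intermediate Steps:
$t = -264$ ($t = 24 - 288 = -264$)
$m{\left(I \right)} = 2 I$
$n = - \frac{757}{447}$ ($n = - \frac{1514}{894} = \left(-1514\right) \frac{1}{894} = - \frac{757}{447} \approx -1.6935$)
$\frac{m{\left(t \right)} - 3445}{n + 1425} = \frac{2 \left(-264\right) - 3445}{- \frac{757}{447} + 1425} = \frac{-528 - 3445}{\frac{636218}{447}} = \left(-528 - 3445\right) \frac{447}{636218} = \left(-3973\right) \frac{447}{636218} = - \frac{1775931}{636218}$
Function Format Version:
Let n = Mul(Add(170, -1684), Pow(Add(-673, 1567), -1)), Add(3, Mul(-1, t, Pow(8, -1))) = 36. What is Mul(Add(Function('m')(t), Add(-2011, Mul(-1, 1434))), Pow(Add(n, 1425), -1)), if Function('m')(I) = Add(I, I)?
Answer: Rational(-1775931, 636218) ≈ -2.7914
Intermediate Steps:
t = -264 (t = Add(24, Mul(-8, 36)) = Add(24, -288) = -264)
Function('m')(I) = Mul(2, I)
n = Rational(-757, 447) (n = Mul(-1514, Pow(894, -1)) = Mul(-1514, Rational(1, 894)) = Rational(-757, 447) ≈ -1.6935)
Mul(Add(Function('m')(t), Add(-2011, Mul(-1, 1434))), Pow(Add(n, 1425), -1)) = Mul(Add(Mul(2, -264), Add(-2011, Mul(-1, 1434))), Pow(Add(Rational(-757, 447), 1425), -1)) = Mul(Add(-528, Add(-2011, -1434)), Pow(Rational(636218, 447), -1)) = Mul(Add(-528, -3445), Rational(447, 636218)) = Mul(-3973, Rational(447, 636218)) = Rational(-1775931, 636218)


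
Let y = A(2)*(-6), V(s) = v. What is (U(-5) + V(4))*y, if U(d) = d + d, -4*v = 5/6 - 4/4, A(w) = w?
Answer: 239/2 ≈ 119.50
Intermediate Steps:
v = 1/24 (v = -(5/6 - 4/4)/4 = -(5*(⅙) - 4*¼)/4 = -(⅚ - 1)/4 = -¼*(-⅙) = 1/24 ≈ 0.041667)
U(d) = 2*d
V(s) = 1/24
y = -12 (y = 2*(-6) = -12)
(U(-5) + V(4))*y = (2*(-5) + 1/24)*(-12) = (-10 + 1/24)*(-12) = -239/24*(-12) = 239/2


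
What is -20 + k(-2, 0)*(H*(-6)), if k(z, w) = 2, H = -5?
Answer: 40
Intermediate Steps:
-20 + k(-2, 0)*(H*(-6)) = -20 + 2*(-5*(-6)) = -20 + 2*30 = -20 + 60 = 40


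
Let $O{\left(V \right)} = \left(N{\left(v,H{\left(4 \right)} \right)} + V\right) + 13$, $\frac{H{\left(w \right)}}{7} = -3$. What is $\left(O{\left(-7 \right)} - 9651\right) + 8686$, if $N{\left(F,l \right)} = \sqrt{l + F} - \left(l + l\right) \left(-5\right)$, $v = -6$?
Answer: $-1169 + 3 i \sqrt{3} \approx -1169.0 + 5.1962 i$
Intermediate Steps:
$H{\left(w \right)} = -21$ ($H{\left(w \right)} = 7 \left(-3\right) = -21$)
$N{\left(F,l \right)} = \sqrt{F + l} + 10 l$ ($N{\left(F,l \right)} = \sqrt{F + l} - 2 l \left(-5\right) = \sqrt{F + l} - - 10 l = \sqrt{F + l} + 10 l$)
$O{\left(V \right)} = -197 + V + 3 i \sqrt{3}$ ($O{\left(V \right)} = \left(\left(\sqrt{-6 - 21} + 10 \left(-21\right)\right) + V\right) + 13 = \left(\left(\sqrt{-27} - 210\right) + V\right) + 13 = \left(\left(3 i \sqrt{3} - 210\right) + V\right) + 13 = \left(\left(-210 + 3 i \sqrt{3}\right) + V\right) + 13 = \left(-210 + V + 3 i \sqrt{3}\right) + 13 = -197 + V + 3 i \sqrt{3}$)
$\left(O{\left(-7 \right)} - 9651\right) + 8686 = \left(\left(-197 - 7 + 3 i \sqrt{3}\right) - 9651\right) + 8686 = \left(\left(-204 + 3 i \sqrt{3}\right) - 9651\right) + 8686 = \left(-9855 + 3 i \sqrt{3}\right) + 8686 = -1169 + 3 i \sqrt{3}$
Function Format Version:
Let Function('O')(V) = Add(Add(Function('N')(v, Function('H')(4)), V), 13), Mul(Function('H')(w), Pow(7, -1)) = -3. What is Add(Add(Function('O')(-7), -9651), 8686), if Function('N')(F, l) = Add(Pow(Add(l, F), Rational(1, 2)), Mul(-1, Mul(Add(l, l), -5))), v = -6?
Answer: Add(-1169, Mul(3, I, Pow(3, Rational(1, 2)))) ≈ Add(-1169.0, Mul(5.1962, I))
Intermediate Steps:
Function('H')(w) = -21 (Function('H')(w) = Mul(7, -3) = -21)
Function('N')(F, l) = Add(Pow(Add(F, l), Rational(1, 2)), Mul(10, l)) (Function('N')(F, l) = Add(Pow(Add(F, l), Rational(1, 2)), Mul(-1, Mul(Mul(2, l), -5))) = Add(Pow(Add(F, l), Rational(1, 2)), Mul(-1, Mul(-10, l))) = Add(Pow(Add(F, l), Rational(1, 2)), Mul(10, l)))
Function('O')(V) = Add(-197, V, Mul(3, I, Pow(3, Rational(1, 2)))) (Function('O')(V) = Add(Add(Add(Pow(Add(-6, -21), Rational(1, 2)), Mul(10, -21)), V), 13) = Add(Add(Add(Pow(-27, Rational(1, 2)), -210), V), 13) = Add(Add(Add(Mul(3, I, Pow(3, Rational(1, 2))), -210), V), 13) = Add(Add(Add(-210, Mul(3, I, Pow(3, Rational(1, 2)))), V), 13) = Add(Add(-210, V, Mul(3, I, Pow(3, Rational(1, 2)))), 13) = Add(-197, V, Mul(3, I, Pow(3, Rational(1, 2)))))
Add(Add(Function('O')(-7), -9651), 8686) = Add(Add(Add(-197, -7, Mul(3, I, Pow(3, Rational(1, 2)))), -9651), 8686) = Add(Add(Add(-204, Mul(3, I, Pow(3, Rational(1, 2)))), -9651), 8686) = Add(Add(-9855, Mul(3, I, Pow(3, Rational(1, 2)))), 8686) = Add(-1169, Mul(3, I, Pow(3, Rational(1, 2))))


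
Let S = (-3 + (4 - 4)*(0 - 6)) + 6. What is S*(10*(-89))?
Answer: -2670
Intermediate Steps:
S = 3 (S = (-3 + 0*(-6)) + 6 = (-3 + 0) + 6 = -3 + 6 = 3)
S*(10*(-89)) = 3*(10*(-89)) = 3*(-890) = -2670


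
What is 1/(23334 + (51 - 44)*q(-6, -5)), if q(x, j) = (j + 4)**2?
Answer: 1/23341 ≈ 4.2843e-5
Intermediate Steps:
q(x, j) = (4 + j)**2
1/(23334 + (51 - 44)*q(-6, -5)) = 1/(23334 + (51 - 44)*(4 - 5)**2) = 1/(23334 + 7*(-1)**2) = 1/(23334 + 7*1) = 1/(23334 + 7) = 1/23341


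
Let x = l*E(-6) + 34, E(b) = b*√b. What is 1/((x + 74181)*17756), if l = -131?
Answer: 74215/97863490205756 - 393*I*√6/48931745102878 ≈ 7.5835e-10 - 1.9673e-11*I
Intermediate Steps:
E(b) = b^(3/2)
x = 34 + 786*I*√6 (x = -(-786)*I*√6 + 34 = 786*I*√6 + 34 = 34 + 786*I*√6 ≈ 34.0 + 1925.3*I)
1/((x + 74181)*17756) = 1/(((34 + 786*I*√6) + 74181)*17756) = (1/17756)/(74215 + 786*I*√6) = 1/(17756*(74215 + 786*I*√6))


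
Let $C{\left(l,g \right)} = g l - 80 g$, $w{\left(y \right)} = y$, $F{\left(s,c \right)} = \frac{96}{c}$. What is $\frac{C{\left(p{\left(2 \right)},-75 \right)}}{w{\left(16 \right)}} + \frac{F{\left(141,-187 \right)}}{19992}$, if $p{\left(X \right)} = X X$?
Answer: $\frac{221973659}{623084} \approx 356.25$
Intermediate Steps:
$p{\left(X \right)} = X^{2}$
$C{\left(l,g \right)} = - 80 g + g l$
$\frac{C{\left(p{\left(2 \right)},-75 \right)}}{w{\left(16 \right)}} + \frac{F{\left(141,-187 \right)}}{19992} = \frac{\left(-75\right) \left(-80 + 2^{2}\right)}{16} + \frac{96 \frac{1}{-187}}{19992} = - 75 \left(-80 + 4\right) \frac{1}{16} + 96 \left(- \frac{1}{187}\right) \frac{1}{19992} = \left(-75\right) \left(-76\right) \frac{1}{16} - \frac{4}{155771} = 5700 \cdot \frac{1}{16} - \frac{4}{155771} = \frac{1425}{4} - \frac{4}{155771} = \frac{221973659}{623084}$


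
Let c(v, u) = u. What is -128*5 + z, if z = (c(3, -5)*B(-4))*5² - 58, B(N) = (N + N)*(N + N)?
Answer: -8698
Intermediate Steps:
B(N) = 4*N² (B(N) = (2*N)*(2*N) = 4*N²)
z = -8058 (z = -20*(-4)²*5² - 58 = -20*16*25 - 58 = -5*64*25 - 58 = -320*25 - 58 = -8000 - 58 = -8058)
-128*5 + z = -128*5 - 8058 = -640 - 8058 = -8698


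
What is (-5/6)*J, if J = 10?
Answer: -25/3 ≈ -8.3333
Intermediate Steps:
(-5/6)*J = (-5/6)*10 = ((⅙)*(-5))*10 = -⅚*10 = -25/3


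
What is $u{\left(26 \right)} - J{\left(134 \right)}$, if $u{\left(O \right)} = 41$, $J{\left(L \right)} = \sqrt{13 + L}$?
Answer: $41 - 7 \sqrt{3} \approx 28.876$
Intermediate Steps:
$u{\left(26 \right)} - J{\left(134 \right)} = 41 - \sqrt{13 + 134} = 41 - \sqrt{147} = 41 - 7 \sqrt{3}$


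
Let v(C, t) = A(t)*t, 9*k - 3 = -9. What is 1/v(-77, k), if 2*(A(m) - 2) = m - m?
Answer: -¾ ≈ -0.75000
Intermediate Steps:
k = -⅔ (k = ⅓ + (⅑)*(-9) = ⅓ - 1 = -⅔ ≈ -0.66667)
A(m) = 2 (A(m) = 2 + (m - m)/2 = 2 + (½)*0 = 2 + 0 = 2)
v(C, t) = 2*t
1/v(-77, k) = 1/(2*(-⅔)) = 1/(-4/3) = -¾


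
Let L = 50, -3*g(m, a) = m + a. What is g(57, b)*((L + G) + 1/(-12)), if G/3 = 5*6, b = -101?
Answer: 18469/9 ≈ 2052.1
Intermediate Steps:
g(m, a) = -a/3 - m/3 (g(m, a) = -(m + a)/3 = -(a + m)/3 = -a/3 - m/3)
G = 90 (G = 3*(5*6) = 3*30 = 90)
g(57, b)*((L + G) + 1/(-12)) = (-1/3*(-101) - 1/3*57)*((50 + 90) + 1/(-12)) = (101/3 - 19)*(140 - 1/12) = (44/3)*(1679/12) = 18469/9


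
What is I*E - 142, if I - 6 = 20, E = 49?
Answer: 1132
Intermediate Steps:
I = 26 (I = 6 + 20 = 26)
I*E - 142 = 26*49 - 142 = 1274 - 142 = 1132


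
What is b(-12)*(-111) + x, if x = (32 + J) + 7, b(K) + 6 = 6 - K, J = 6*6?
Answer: -1257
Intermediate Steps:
J = 36
b(K) = -K (b(K) = -6 + (6 - K) = -K)
x = 75 (x = (32 + 36) + 7 = 68 + 7 = 75)
b(-12)*(-111) + x = -1*(-12)*(-111) + 75 = 12*(-111) + 75 = -1332 + 75 = -1257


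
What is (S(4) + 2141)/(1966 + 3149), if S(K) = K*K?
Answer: 719/1705 ≈ 0.42170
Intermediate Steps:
S(K) = K**2
(S(4) + 2141)/(1966 + 3149) = (4**2 + 2141)/(1966 + 3149) = (16 + 2141)/5115 = 2157*(1/5115) = 719/1705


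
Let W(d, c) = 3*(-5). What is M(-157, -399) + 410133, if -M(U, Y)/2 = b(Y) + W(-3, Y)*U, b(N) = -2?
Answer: 405427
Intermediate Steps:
W(d, c) = -15
M(U, Y) = 4 + 30*U (M(U, Y) = -2*(-2 - 15*U) = 4 + 30*U)
M(-157, -399) + 410133 = (4 + 30*(-157)) + 410133 = (4 - 4710) + 410133 = -4706 + 410133 = 405427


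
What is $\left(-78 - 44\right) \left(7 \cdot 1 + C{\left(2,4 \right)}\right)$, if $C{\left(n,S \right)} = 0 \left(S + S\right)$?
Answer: $-854$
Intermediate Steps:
$C{\left(n,S \right)} = 0$ ($C{\left(n,S \right)} = 0 \cdot 2 S = 0$)
$\left(-78 - 44\right) \left(7 \cdot 1 + C{\left(2,4 \right)}\right) = \left(-78 - 44\right) \left(7 \cdot 1 + 0\right) = - 122 \left(7 + 0\right) = \left(-122\right) 7 = -854$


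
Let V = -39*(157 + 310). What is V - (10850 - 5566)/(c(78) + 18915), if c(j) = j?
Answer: -345924793/18993 ≈ -18213.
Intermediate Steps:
V = -18213 (V = -39*467 = -18213)
V - (10850 - 5566)/(c(78) + 18915) = -18213 - (10850 - 5566)/(78 + 18915) = -18213 - 5284/18993 = -345924793/18993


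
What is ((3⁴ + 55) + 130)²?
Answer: 70756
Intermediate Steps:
((3⁴ + 55) + 130)² = ((81 + 55) + 130)² = (136 + 130)² = 266² = 70756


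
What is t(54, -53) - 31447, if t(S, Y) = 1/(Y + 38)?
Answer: -471706/15 ≈ -31447.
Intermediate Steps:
t(S, Y) = 1/(38 + Y)
t(54, -53) - 31447 = 1/(38 - 53) - 31447 = 1/(-15) - 31447 = -1/15 - 31447 = -471706/15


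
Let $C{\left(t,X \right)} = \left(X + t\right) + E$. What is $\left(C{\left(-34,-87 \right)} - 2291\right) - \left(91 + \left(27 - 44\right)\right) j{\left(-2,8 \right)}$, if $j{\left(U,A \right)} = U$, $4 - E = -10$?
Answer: $-2250$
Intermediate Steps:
$E = 14$ ($E = 4 - -10 = 4 + 10 = 14$)
$C{\left(t,X \right)} = 14 + X + t$ ($C{\left(t,X \right)} = \left(X + t\right) + 14 = 14 + X + t$)
$\left(C{\left(-34,-87 \right)} - 2291\right) - \left(91 + \left(27 - 44\right)\right) j{\left(-2,8 \right)} = \left(\left(14 - 87 - 34\right) - 2291\right) - \left(91 + \left(27 - 44\right)\right) \left(-2\right) = \left(-107 - 2291\right) - \left(91 + \left(27 - 44\right)\right) \left(-2\right) = -2398 - \left(91 - 17\right) \left(-2\right) = -2398 - 74 \left(-2\right) = -2398 - -148 = -2398 + 148 = -2250$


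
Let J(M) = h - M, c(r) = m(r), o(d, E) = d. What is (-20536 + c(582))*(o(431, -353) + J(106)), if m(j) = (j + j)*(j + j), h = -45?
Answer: 373620800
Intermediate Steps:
m(j) = 4*j² (m(j) = (2*j)*(2*j) = 4*j²)
c(r) = 4*r²
J(M) = -45 - M
(-20536 + c(582))*(o(431, -353) + J(106)) = (-20536 + 4*582²)*(431 + (-45 - 1*106)) = (-20536 + 4*338724)*(431 + (-45 - 106)) = (-20536 + 1354896)*(431 - 151) = 1334360*280 = 373620800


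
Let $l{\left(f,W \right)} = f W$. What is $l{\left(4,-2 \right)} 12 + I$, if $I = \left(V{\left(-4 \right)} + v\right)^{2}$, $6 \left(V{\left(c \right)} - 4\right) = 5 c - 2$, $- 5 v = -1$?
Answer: $- \frac{21536}{225} \approx -95.716$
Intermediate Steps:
$v = \frac{1}{5}$ ($v = \left(- \frac{1}{5}\right) \left(-1\right) = \frac{1}{5} \approx 0.2$)
$l{\left(f,W \right)} = W f$
$V{\left(c \right)} = \frac{11}{3} + \frac{5 c}{6}$ ($V{\left(c \right)} = 4 + \frac{5 c - 2}{6} = 4 + \frac{-2 + 5 c}{6} = 4 + \left(- \frac{1}{3} + \frac{5 c}{6}\right) = \frac{11}{3} + \frac{5 c}{6}$)
$I = \frac{64}{225}$ ($I = \left(\left(\frac{11}{3} + \frac{5}{6} \left(-4\right)\right) + \frac{1}{5}\right)^{2} = \left(\left(\frac{11}{3} - \frac{10}{3}\right) + \frac{1}{5}\right)^{2} = \left(\frac{1}{3} + \frac{1}{5}\right)^{2} = \left(\frac{8}{15}\right)^{2} = \frac{64}{225} \approx 0.28444$)
$l{\left(4,-2 \right)} 12 + I = \left(-2\right) 4 \cdot 12 + \frac{64}{225} = \left(-8\right) 12 + \frac{64}{225} = -96 + \frac{64}{225} = - \frac{21536}{225}$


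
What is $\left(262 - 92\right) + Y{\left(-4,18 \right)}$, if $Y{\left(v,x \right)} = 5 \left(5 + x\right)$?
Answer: $285$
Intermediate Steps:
$Y{\left(v,x \right)} = 25 + 5 x$
$\left(262 - 92\right) + Y{\left(-4,18 \right)} = \left(262 - 92\right) + \left(25 + 5 \cdot 18\right) = 170 + \left(25 + 90\right) = 170 + 115 = 285$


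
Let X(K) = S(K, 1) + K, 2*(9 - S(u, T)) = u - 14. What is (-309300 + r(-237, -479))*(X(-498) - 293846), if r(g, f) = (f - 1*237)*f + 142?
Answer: -9941634674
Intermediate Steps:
S(u, T) = 16 - u/2 (S(u, T) = 9 - (u - 14)/2 = 9 - (-14 + u)/2 = 9 + (7 - u/2) = 16 - u/2)
r(g, f) = 142 + f*(-237 + f) (r(g, f) = (f - 237)*f + 142 = (-237 + f)*f + 142 = f*(-237 + f) + 142 = 142 + f*(-237 + f))
X(K) = 16 + K/2 (X(K) = (16 - K/2) + K = 16 + K/2)
(-309300 + r(-237, -479))*(X(-498) - 293846) = (-309300 + (142 + (-479)² - 237*(-479)))*((16 + (½)*(-498)) - 293846) = (-309300 + (142 + 229441 + 113523))*((16 - 249) - 293846) = (-309300 + 343106)*(-233 - 293846) = 33806*(-294079) = -9941634674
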